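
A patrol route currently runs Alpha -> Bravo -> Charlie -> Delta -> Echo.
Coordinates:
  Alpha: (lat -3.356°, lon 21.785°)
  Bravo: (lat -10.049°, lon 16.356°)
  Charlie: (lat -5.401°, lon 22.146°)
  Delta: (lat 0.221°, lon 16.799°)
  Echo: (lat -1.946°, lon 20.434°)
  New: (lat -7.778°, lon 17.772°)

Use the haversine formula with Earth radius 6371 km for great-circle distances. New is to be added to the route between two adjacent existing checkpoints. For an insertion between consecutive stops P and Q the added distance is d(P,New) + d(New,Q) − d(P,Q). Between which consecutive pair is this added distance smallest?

between Alpha and Bravo

Added distance for inserting New between each consecutive pair:
Alpha–Bravo: 3.6 km
Bravo–Charlie: 26.4 km
Charlie–Delta: 584.5 km
Delta–Echo: 1137.8 km
Smallest added distance is 3.6 km, inserting between Alpha and Bravo.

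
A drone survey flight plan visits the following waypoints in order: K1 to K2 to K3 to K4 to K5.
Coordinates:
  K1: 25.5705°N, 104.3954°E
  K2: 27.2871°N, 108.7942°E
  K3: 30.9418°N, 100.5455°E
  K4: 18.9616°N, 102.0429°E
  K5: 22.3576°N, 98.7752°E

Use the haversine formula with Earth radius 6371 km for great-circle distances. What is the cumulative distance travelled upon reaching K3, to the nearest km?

1376 km

Leg distances:
K1→K2: 477.7 km  (cumulative 477.7 km)
K2→K3: 898.1 km  (cumulative 1375.8 km)
Cumulative distance at K3 ≈ 1376 km.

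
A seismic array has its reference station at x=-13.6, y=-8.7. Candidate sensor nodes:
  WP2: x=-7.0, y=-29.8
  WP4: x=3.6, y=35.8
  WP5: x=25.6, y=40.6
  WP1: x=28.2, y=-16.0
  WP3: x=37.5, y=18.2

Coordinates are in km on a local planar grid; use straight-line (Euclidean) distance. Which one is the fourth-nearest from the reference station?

Distance to each, sorted:
WP2: 22.1 km
WP1: 42.4 km
WP4: 47.7 km
WP3: 57.7 km
WP5: 63.0 km
The fourth-nearest is WP3 at 57.7 km.

WP3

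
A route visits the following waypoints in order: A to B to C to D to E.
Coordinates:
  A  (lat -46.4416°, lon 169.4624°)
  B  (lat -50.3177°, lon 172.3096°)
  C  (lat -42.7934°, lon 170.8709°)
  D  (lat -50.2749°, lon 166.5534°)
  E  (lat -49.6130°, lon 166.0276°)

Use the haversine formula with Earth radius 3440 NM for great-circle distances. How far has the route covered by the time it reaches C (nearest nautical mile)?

715 NM

Leg distances:
A→B: 258.9 NM  (cumulative 258.9 NM)
B→C: 455.6 NM  (cumulative 714.5 NM)
Cumulative distance at C ≈ 715 NM.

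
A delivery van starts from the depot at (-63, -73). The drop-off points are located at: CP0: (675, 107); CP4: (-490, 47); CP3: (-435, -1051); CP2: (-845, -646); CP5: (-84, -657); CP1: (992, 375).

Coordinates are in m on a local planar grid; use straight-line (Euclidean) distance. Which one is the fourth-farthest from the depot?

Distances from the depot ((-63, -73)):
CP1: 1146.2 m
CP3: 1046.4 m
CP2: 969.5 m
CP0: 759.6 m
CP5: 584.4 m
CP4: 443.5 m
The fourth-farthest is CP0 at 759.6 m.

CP0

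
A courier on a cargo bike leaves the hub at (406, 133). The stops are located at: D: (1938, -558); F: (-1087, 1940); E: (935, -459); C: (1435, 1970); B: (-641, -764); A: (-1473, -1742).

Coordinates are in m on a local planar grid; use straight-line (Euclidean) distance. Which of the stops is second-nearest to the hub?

Distance to each, sorted:
E: 793.9 m
B: 1378.7 m
D: 1680.6 m
C: 2105.6 m
F: 2344.0 m
A: 2654.5 m
The second-nearest is B at 1378.7 m.

B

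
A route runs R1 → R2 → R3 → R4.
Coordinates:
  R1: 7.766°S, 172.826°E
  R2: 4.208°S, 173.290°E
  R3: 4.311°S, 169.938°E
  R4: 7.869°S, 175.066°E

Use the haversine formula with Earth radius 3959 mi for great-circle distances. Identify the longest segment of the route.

R3–R4

Leg distances:
R1→R2: 247.9 mi
R2→R3: 231.1 mi
R3→R4: 429.6 mi
The longest leg is R3–R4 at 429.6 mi.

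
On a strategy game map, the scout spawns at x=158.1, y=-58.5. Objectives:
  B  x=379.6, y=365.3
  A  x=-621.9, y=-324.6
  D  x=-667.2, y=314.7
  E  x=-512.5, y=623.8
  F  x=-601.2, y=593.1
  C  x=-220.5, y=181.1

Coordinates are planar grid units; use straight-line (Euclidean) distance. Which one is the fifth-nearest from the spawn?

E

Distance to each, sorted:
C: 448.0
B: 478.2
A: 824.1
D: 905.8
E: 956.7
F: 1000.6
The fifth-nearest is E at 956.7.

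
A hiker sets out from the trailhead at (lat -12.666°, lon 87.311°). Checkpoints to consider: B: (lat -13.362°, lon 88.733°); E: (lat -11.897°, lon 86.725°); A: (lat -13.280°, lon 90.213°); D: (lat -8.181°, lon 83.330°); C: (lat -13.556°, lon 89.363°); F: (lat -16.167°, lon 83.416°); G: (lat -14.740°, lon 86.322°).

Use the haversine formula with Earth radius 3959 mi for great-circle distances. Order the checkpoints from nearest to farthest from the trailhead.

E, B, C, G, A, F, D

Computing each great-circle distance from (lat -12.666°, lon 87.311°):
E (lat -11.897°, lon 86.725°): 66.2 mi
B (lat -13.362°, lon 88.733°): 107.1 mi
C (lat -13.556°, lon 89.363°): 151.2 mi
G (lat -14.740°, lon 86.322°): 157.9 mi
A (lat -13.280°, lon 90.213°): 200.0 mi
F (lat -16.167°, lon 83.416°): 355.6 mi
D (lat -8.181°, lon 83.330°): 411.3 mi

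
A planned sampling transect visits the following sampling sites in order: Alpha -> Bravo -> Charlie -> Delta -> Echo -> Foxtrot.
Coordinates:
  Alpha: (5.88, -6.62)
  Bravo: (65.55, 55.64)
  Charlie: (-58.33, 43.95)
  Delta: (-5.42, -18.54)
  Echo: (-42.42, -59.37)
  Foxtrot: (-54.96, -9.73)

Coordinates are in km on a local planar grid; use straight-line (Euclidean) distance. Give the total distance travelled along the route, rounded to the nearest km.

Leg distances:
Alpha→Bravo: 86.2 km  (cumulative 86.2 km)
Bravo→Charlie: 124.4 km  (cumulative 210.7 km)
Charlie→Delta: 81.9 km  (cumulative 292.5 km)
Delta→Echo: 55.1 km  (cumulative 347.6 km)
Echo→Foxtrot: 51.2 km  (cumulative 398.8 km)
Total route length ≈ 399 km.

399 km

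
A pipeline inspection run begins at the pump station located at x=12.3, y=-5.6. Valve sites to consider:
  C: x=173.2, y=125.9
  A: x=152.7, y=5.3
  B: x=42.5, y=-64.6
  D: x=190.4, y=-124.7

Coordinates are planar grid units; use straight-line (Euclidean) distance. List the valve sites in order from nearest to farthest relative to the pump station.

B, A, C, D

Distances from the pump station:
B x=42.5, y=-64.6: 66.3
A x=152.7, y=5.3: 140.8
C x=173.2, y=125.9: 207.8
D x=190.4, y=-124.7: 214.3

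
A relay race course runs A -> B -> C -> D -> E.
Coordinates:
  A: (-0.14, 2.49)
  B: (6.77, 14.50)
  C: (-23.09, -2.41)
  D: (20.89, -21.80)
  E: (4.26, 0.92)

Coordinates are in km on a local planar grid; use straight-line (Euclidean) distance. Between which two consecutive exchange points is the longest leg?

Leg distances:
A→B: 13.9 km
B→C: 34.3 km
C→D: 48.1 km
D→E: 28.2 km
The longest leg is C–D at 48.1 km.

C–D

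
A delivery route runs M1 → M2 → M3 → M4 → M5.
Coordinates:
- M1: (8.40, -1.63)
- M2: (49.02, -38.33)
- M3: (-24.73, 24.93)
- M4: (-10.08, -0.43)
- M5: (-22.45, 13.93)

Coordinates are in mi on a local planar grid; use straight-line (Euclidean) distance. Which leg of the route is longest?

Leg distances:
M1→M2: 54.7 mi
M2→M3: 97.2 mi
M3→M4: 29.3 mi
M4→M5: 19.0 mi
The longest leg is M2–M3 at 97.2 mi.

M2–M3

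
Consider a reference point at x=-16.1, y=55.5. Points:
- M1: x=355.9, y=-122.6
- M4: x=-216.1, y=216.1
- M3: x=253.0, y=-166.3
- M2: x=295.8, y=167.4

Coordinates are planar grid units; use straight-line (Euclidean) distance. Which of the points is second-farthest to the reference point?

Distance to each, sorted:
M1: 412.4
M3: 348.7
M2: 331.4
M4: 256.5
The second-farthest is M3 at 348.7.

M3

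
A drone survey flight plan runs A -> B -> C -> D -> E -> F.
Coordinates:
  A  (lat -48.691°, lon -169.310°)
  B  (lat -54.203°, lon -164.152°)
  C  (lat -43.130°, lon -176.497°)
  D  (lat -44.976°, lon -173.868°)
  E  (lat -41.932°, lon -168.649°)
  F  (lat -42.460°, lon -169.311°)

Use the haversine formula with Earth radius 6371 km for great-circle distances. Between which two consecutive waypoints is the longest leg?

B–C

Leg distances:
A→B: 709.1 km
B→C: 1524.3 km
C→D: 293.7 km
D→E: 540.2 km
E→F: 80.1 km
The longest leg is B–C at 1524.3 km.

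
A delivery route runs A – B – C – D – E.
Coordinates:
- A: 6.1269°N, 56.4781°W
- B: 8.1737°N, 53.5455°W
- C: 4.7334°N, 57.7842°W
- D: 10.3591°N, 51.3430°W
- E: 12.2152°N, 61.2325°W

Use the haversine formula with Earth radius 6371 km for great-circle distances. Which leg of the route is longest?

Leg distances:
A→B: 395.6 km
B→C: 604.7 km
C→D: 946.1 km
D→E: 1097.9 km
The longest leg is D–E at 1097.9 km.

D–E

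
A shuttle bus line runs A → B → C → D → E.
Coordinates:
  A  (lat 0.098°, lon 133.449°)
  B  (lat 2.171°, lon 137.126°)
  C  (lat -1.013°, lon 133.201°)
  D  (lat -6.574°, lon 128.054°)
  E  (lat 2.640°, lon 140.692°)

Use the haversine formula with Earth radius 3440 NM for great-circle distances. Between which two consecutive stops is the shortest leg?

A–B

Leg distances:
A→B: 253.4 NM
B→C: 303.4 NM
C→D: 454.4 NM
D→E: 938.0 NM
The shortest leg is A–B at 253.4 NM.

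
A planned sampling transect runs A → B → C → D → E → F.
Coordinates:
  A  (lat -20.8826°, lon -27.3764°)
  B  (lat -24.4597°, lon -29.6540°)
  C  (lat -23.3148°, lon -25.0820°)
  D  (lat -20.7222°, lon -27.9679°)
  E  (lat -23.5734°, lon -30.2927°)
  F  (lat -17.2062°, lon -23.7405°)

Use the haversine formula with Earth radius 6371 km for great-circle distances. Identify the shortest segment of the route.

D–E

Leg distances:
A→B: 461.3 km
B→C: 481.9 km
C→D: 414.2 km
D→E: 397.3 km
E→F: 983.3 km
The shortest leg is D–E at 397.3 km.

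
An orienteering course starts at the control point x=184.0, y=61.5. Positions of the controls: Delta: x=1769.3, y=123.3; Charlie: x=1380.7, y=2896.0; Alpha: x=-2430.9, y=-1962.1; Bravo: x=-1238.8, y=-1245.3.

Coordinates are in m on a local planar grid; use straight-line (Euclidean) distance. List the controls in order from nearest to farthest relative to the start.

Delta, Bravo, Charlie, Alpha

Computing each straight-line distance from x=184.0, y=61.5:
Delta x=1769.3, y=123.3: 1586.5 m
Bravo x=-1238.8, y=-1245.3: 1931.9 m
Charlie x=1380.7, y=2896.0: 3076.8 m
Alpha x=-2430.9, y=-1962.1: 3306.5 m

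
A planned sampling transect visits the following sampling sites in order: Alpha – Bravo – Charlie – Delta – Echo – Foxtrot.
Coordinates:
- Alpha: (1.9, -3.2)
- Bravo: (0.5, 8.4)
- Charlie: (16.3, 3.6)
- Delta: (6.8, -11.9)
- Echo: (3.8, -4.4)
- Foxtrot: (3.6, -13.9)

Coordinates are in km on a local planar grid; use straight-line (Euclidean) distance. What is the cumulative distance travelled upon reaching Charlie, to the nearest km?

28 km

Leg distances:
Alpha→Bravo: 11.7 km  (cumulative 11.7 km)
Bravo→Charlie: 16.5 km  (cumulative 28.2 km)
Cumulative distance at Charlie ≈ 28 km.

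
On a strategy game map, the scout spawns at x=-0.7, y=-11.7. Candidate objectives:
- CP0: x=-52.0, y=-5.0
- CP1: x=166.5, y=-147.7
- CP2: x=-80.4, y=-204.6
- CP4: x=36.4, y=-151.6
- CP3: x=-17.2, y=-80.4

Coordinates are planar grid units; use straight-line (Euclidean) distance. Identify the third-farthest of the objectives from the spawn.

Distance to each, sorted:
CP1: 215.5
CP2: 208.7
CP4: 144.7
CP3: 70.7
CP0: 51.7
The third-farthest is CP4 at 144.7.

CP4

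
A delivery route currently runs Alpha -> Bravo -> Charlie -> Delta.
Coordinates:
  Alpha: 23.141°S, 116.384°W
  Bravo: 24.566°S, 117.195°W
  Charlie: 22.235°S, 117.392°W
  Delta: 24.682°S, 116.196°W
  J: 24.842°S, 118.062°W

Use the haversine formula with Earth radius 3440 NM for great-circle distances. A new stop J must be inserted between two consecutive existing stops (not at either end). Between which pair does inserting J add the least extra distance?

Added distance for inserting J between each consecutive pair:
Alpha–Bravo: 91.1 NM
Bravo–Charlie: 70.5 NM
Charlie–Delta: 102.0 NM
Smallest added distance is 70.5 NM, inserting between Bravo and Charlie.

between Bravo and Charlie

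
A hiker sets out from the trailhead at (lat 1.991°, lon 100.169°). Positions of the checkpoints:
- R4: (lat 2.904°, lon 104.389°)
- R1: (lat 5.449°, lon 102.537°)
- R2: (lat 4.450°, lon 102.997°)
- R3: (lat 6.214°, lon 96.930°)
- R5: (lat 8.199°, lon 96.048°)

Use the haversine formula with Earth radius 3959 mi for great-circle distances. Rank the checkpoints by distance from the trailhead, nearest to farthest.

Computing each great-circle distance from (lat 1.991°, lon 100.169°):
R2 (lat 4.450°, lon 102.997°): 258.7 mi
R1 (lat 5.449°, lon 102.537°): 289.4 mi
R4 (lat 2.904°, lon 104.389°): 298.1 mi
R3 (lat 6.214°, lon 96.930°): 367.4 mi
R5 (lat 8.199°, lon 96.048°): 514.2 mi

R2, R1, R4, R3, R5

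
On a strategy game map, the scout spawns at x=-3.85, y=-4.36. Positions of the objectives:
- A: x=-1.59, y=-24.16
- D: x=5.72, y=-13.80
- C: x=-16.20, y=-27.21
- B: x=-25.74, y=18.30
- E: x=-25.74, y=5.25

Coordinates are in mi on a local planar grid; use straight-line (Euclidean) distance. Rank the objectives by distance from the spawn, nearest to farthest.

Computing each straight-line distance from x=-3.85, y=-4.36:
D x=5.72, y=-13.80: 13.4 mi
A x=-1.59, y=-24.16: 19.9 mi
E x=-25.74, y=5.25: 23.9 mi
C x=-16.20, y=-27.21: 26.0 mi
B x=-25.74, y=18.30: 31.5 mi

D, A, E, C, B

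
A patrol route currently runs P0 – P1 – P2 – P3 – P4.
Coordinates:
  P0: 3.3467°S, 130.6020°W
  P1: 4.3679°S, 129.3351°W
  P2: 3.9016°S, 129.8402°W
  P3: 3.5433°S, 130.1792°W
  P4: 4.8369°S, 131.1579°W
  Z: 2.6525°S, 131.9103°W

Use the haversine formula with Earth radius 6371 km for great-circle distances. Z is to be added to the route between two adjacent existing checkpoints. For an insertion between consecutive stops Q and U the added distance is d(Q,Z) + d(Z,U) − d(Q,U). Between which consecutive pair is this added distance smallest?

between P3 and P4

Added distance for inserting Z between each consecutive pair:
P0–P1: 327.4 km
P1–P2: 535.8 km
P2–P3: 430.0 km
P3–P4: 292.9 km
Smallest added distance is 292.9 km, inserting between P3 and P4.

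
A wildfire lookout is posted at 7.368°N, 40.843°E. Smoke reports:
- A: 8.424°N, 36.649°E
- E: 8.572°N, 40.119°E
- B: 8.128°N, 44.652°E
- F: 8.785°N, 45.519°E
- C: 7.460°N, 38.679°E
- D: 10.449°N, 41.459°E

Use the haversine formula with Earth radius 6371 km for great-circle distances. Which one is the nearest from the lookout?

E

Distance to each, sorted:
E: 155.8 km
C: 238.8 km
D: 349.2 km
B: 428.1 km
A: 476.6 km
F: 538.3 km
The nearest is E at 155.8 km.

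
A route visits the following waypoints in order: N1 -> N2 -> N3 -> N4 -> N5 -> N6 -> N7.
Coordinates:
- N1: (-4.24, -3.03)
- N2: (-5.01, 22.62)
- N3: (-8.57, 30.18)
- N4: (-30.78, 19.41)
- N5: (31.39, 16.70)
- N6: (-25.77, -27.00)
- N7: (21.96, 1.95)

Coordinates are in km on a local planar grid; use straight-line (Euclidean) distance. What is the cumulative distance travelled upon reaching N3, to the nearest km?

34 km

Leg distances:
N1→N2: 25.7 km  (cumulative 25.7 km)
N2→N3: 8.4 km  (cumulative 34.0 km)
Cumulative distance at N3 ≈ 34 km.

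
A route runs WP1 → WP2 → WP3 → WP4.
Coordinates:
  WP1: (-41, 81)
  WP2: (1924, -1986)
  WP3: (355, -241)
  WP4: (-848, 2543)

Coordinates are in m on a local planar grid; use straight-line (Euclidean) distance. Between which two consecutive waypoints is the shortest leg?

WP2–WP3

Leg distances:
WP1→WP2: 2852.0 m
WP2→WP3: 2346.7 m
WP3→WP4: 3032.8 m
The shortest leg is WP2–WP3 at 2346.7 m.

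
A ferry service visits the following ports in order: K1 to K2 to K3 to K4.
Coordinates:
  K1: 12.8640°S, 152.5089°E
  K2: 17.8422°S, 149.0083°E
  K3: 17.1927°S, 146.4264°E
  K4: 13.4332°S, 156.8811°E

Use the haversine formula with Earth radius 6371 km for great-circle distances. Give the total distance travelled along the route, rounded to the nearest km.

Leg distances:
K1→K2: 668.7 km  (cumulative 668.7 km)
K2→K3: 283.1 km  (cumulative 951.9 km)
K3→K4: 1196.3 km  (cumulative 2148.2 km)
Total route length ≈ 2148 km.

2148 km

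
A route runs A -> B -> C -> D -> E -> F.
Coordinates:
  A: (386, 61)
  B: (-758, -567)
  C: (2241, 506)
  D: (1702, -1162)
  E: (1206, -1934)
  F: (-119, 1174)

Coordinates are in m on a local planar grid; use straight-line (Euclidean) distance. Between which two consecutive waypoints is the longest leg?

Leg distances:
A→B: 1305.0 m
B→C: 3185.2 m
C→D: 1752.9 m
D→E: 917.6 m
E→F: 3378.7 m
The longest leg is E–F at 3378.7 m.

E–F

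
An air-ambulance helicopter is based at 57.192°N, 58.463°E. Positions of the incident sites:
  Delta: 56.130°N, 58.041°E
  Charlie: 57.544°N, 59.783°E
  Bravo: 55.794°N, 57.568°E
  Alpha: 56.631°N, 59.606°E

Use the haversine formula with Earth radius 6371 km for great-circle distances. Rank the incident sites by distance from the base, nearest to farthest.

Distances from the base:
Charlie 57.544°N, 59.783°E: 88.3 km
Alpha 56.631°N, 59.606°E: 93.3 km
Delta 56.130°N, 58.041°E: 120.9 km
Bravo 55.794°N, 57.568°E: 164.9 km

Charlie, Alpha, Delta, Bravo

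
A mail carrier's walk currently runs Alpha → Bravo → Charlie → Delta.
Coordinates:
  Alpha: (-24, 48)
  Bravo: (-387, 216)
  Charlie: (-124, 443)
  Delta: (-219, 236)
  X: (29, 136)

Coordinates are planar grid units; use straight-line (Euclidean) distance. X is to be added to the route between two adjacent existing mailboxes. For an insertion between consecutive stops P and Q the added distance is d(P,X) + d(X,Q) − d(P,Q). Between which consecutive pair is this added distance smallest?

Added distance for inserting X between each consecutive pair:
Alpha–Bravo: 126.4
Bravo–Charlie: 419.2
Charlie–Delta: 382.7
Smallest added distance is 126.4, inserting between Alpha and Bravo.

between Alpha and Bravo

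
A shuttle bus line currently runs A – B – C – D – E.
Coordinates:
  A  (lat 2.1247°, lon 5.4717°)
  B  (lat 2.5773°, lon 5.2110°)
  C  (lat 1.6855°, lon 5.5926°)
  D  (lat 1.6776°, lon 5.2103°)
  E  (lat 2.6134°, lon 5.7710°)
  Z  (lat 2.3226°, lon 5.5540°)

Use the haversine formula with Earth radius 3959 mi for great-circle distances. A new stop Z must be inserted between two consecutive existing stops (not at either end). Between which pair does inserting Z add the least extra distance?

between D and E

Added distance for inserting Z between each consecutive pair:
A–B: 8.2 mi
B–C: 6.6 mi
C–D: 68.2 mi
D–E: 0.2 mi
Smallest added distance is 0.2 mi, inserting between D and E.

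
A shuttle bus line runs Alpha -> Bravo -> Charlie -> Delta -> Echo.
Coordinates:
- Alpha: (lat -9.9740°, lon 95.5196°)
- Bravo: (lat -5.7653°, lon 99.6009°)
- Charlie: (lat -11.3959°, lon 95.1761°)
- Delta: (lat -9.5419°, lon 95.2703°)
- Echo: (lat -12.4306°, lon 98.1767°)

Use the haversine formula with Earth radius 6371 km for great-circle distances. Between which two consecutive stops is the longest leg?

Leg distances:
Alpha→Bravo: 648.8 km
Bravo→Charlie: 792.8 km
Charlie→Delta: 206.4 km
Delta→Echo: 451.4 km
The longest leg is Bravo–Charlie at 792.8 km.

Bravo–Charlie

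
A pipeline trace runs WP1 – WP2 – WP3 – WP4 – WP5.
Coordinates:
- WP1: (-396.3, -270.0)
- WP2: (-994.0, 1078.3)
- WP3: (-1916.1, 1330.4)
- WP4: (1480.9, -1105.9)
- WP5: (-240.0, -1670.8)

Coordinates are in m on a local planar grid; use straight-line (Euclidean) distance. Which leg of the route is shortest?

WP2–WP3

Leg distances:
WP1→WP2: 1474.8 m
WP2→WP3: 955.9 m
WP3→WP4: 4180.3 m
WP4→WP5: 1811.2 m
The shortest leg is WP2–WP3 at 955.9 m.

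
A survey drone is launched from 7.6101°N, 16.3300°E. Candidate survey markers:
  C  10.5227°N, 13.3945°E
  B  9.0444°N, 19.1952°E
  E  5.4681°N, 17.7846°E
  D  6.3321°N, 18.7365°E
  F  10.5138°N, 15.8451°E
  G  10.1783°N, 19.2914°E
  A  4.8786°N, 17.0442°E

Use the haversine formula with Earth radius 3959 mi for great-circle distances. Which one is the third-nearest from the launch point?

Distance to each, sorted:
E: 178.5 mi
D: 187.2 mi
A: 195.0 mi
F: 203.3 mi
B: 219.5 mi
G: 269.0 mi
C: 283.9 mi
The third-nearest is A at 195.0 mi.

A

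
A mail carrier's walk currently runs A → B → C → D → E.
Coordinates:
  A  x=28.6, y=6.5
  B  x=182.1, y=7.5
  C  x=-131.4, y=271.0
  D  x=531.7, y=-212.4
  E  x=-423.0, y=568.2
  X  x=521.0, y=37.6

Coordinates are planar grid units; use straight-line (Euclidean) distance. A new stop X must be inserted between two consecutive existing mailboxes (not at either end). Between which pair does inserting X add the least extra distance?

between D and E

Added distance for inserting X between each consecutive pair:
A–B: 680.1
B–C: 623.6
C–D: 122.5
D–E: 99.9
Smallest added distance is 99.9, inserting between D and E.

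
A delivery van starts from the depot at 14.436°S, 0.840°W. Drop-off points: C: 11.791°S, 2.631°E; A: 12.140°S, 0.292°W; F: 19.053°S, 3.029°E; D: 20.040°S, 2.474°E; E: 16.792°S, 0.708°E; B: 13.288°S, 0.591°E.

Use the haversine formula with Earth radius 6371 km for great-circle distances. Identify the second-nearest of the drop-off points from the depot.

A

Distances from the depot (14.436°S, 0.840°W):
B: 200.4 km
A: 262.1 km
E: 310.0 km
C: 477.2 km
F: 658.2 km
D: 715.6 km
The second-nearest is A at 262.1 km.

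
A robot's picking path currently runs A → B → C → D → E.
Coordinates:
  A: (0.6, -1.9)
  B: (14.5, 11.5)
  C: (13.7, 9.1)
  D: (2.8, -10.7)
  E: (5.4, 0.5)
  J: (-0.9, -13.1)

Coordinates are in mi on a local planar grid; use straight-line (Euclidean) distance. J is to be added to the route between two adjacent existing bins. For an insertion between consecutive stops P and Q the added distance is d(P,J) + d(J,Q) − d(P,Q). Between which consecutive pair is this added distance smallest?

between D and E

Added distance for inserting J between each consecutive pair:
A–B: 21.0 mi
B–C: 53.1 mi
C–D: 8.4 mi
D–E: 7.9 mi
Smallest added distance is 7.9 mi, inserting between D and E.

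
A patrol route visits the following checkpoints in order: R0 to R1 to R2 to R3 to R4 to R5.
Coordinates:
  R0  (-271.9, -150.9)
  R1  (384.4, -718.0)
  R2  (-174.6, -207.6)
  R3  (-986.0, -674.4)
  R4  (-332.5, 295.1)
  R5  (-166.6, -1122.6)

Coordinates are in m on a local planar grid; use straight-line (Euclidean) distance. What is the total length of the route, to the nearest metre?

Leg distances:
R0→R1: 867.4 m  (cumulative 867.4 m)
R1→R2: 757.0 m  (cumulative 1624.3 m)
R2→R3: 936.1 m  (cumulative 2560.4 m)
R3→R4: 1169.2 m  (cumulative 3729.6 m)
R4→R5: 1427.4 m  (cumulative 5157.0 m)
Total route length ≈ 5157 m.

5157 m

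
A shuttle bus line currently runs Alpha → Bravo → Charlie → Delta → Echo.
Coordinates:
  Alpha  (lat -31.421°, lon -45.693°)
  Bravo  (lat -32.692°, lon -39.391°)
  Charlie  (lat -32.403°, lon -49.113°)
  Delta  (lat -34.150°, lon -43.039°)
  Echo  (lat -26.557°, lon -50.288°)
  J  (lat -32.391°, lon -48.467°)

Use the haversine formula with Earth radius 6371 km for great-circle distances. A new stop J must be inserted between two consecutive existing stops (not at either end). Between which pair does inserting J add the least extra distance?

between Bravo and Charlie

Added distance for inserting J between each consecutive pair:
Alpha–Bravo: 524.0 km
Bravo–Charlie: 0.3 km
Charlie–Delta: 4.8 km
Delta–Echo: 120.1 km
Smallest added distance is 0.3 km, inserting between Bravo and Charlie.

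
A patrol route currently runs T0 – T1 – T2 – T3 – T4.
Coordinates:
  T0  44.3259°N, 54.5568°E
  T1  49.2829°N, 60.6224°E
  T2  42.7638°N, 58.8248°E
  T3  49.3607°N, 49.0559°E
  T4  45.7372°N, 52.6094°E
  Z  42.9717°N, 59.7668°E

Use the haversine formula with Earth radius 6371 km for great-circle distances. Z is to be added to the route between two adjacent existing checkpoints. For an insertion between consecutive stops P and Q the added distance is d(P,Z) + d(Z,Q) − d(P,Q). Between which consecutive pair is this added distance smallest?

between T1 and T2

Added distance for inserting Z between each consecutive pair:
T0–T1: 431.7 km
T1–T2: 47.0 km
T2–T3: 116.8 km
T3–T4: 1250.2 km
Smallest added distance is 47.0 km, inserting between T1 and T2.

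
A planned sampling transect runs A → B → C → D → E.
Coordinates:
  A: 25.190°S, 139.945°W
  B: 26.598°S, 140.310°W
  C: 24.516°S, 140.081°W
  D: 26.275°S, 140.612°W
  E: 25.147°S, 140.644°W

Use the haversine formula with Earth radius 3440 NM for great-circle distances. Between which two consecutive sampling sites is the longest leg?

B–C

Leg distances:
A→B: 86.8 NM
B→C: 125.6 NM
C→D: 109.5 NM
D→E: 67.7 NM
The longest leg is B–C at 125.6 NM.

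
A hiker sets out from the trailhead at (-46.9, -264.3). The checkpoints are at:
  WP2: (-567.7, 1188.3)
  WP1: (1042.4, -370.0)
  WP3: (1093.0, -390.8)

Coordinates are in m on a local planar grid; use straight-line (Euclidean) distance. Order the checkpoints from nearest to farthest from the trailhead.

Distances from the trailhead:
WP1 (1042.4, -370.0): 1094.4 m
WP3 (1093.0, -390.8): 1146.9 m
WP2 (-567.7, 1188.3): 1543.1 m

WP1, WP3, WP2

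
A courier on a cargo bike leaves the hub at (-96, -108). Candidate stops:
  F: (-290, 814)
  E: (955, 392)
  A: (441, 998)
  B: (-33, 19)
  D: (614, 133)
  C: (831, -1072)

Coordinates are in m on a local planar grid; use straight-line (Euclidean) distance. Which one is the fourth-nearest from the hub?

Distance to each, sorted:
B: 141.8 m
D: 749.8 m
F: 942.2 m
E: 1163.9 m
A: 1229.5 m
C: 1337.4 m
The fourth-nearest is E at 1163.9 m.

E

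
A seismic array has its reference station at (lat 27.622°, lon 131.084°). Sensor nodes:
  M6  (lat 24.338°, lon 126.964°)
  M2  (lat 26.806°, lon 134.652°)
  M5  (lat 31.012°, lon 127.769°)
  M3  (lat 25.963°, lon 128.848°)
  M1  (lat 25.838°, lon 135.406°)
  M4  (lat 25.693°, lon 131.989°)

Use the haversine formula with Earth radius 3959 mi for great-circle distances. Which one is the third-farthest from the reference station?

Distance to each, sorted:
M6: 342.0 mi
M5: 307.8 mi
M1: 293.8 mi
M2: 226.4 mi
M3: 179.3 mi
M4: 144.5 mi
The third-farthest is M1 at 293.8 mi.

M1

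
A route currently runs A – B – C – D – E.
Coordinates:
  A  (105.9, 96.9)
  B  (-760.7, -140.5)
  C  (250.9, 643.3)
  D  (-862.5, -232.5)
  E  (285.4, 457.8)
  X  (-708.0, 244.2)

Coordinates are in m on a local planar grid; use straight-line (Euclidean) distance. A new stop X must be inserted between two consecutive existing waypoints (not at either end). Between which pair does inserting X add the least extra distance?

between C and D

Added distance for inserting X between each consecutive pair:
A–B: 316.9 m
B–C: 147.2 m
C–D: 123.2 m
D–E: 177.7 m
Smallest added distance is 123.2 m, inserting between C and D.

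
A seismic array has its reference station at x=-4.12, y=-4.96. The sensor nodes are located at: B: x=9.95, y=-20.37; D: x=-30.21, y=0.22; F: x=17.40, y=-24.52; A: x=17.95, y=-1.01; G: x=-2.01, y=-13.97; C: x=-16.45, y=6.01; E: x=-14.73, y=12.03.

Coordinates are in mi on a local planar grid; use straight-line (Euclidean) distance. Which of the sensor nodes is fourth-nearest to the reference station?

B

Distance to each, sorted:
G: 9.3 mi
C: 16.5 mi
E: 20.0 mi
B: 20.9 mi
A: 22.4 mi
D: 26.6 mi
F: 29.1 mi
The fourth-nearest is B at 20.9 mi.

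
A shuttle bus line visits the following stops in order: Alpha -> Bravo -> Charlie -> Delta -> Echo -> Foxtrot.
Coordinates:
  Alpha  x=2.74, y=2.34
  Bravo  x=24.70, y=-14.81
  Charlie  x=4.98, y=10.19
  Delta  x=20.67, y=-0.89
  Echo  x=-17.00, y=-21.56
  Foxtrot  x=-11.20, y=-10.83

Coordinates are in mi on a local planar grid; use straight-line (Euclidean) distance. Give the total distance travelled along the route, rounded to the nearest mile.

Leg distances:
Alpha→Bravo: 27.9 mi  (cumulative 27.9 mi)
Bravo→Charlie: 31.8 mi  (cumulative 59.7 mi)
Charlie→Delta: 19.2 mi  (cumulative 78.9 mi)
Delta→Echo: 43.0 mi  (cumulative 121.9 mi)
Echo→Foxtrot: 12.2 mi  (cumulative 134.1 mi)
Total route length ≈ 134 mi.

134 mi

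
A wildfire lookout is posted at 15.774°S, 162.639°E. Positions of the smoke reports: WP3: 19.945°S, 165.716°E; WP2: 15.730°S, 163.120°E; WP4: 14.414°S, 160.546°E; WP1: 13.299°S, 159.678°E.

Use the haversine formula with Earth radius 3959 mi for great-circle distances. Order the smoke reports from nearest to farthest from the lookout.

Distance from the lookout at 15.774°S, 162.639°E to each:
WP2 15.730°S, 163.120°E: 32.1 mi
WP4 14.414°S, 160.546°E: 168.3 mi
WP1 13.299°S, 159.678°E: 261.7 mi
WP3 19.945°S, 165.716°E: 352.1 mi

WP2, WP4, WP1, WP3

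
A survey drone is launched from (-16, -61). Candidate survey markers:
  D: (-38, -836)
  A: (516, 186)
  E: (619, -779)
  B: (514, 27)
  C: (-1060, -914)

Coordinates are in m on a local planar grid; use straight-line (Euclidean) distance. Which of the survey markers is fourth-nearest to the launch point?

Distances from the launch point ((-16, -61)):
B: 537.3 m
A: 586.5 m
D: 775.3 m
E: 958.5 m
C: 1348.2 m
The fourth-nearest is E at 958.5 m.

E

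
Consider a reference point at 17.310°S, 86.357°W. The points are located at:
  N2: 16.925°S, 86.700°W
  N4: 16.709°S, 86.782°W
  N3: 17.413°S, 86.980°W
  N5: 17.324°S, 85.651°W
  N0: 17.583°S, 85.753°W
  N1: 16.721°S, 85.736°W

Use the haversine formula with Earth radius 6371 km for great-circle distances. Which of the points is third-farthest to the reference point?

N5

Distance to each, sorted:
N1: 93.0 km
N4: 80.7 km
N5: 75.0 km
N0: 70.9 km
N3: 67.1 km
N2: 56.2 km
The third-farthest is N5 at 75.0 km.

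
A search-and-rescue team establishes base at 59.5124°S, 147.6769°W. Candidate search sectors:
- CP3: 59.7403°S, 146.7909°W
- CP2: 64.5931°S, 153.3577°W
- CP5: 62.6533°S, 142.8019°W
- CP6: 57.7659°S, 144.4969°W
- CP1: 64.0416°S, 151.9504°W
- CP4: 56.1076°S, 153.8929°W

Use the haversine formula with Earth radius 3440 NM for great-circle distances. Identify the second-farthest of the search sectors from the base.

CP1

Distances from the base (59.5124°S, 147.6769°W):
CP2: 344.1 NM
CP1: 297.6 NM
CP4: 284.9 NM
CP5: 235.6 NM
CP6: 144.4 NM
CP3: 30.2 NM
The second-farthest is CP1 at 297.6 NM.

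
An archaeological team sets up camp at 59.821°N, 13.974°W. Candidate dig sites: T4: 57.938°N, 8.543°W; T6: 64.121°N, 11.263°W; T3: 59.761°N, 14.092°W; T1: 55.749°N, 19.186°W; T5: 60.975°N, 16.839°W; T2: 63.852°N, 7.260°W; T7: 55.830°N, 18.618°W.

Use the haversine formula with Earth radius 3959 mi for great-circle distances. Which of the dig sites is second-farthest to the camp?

T1

Distances from the camp (59.821°N, 13.974°W):
T2: 353.9 mi
T1: 340.4 mi
T7: 324.2 mi
T6: 309.8 mi
T4: 233.4 mi
T5: 126.2 mi
T3: 5.8 mi
The second-farthest is T1 at 340.4 mi.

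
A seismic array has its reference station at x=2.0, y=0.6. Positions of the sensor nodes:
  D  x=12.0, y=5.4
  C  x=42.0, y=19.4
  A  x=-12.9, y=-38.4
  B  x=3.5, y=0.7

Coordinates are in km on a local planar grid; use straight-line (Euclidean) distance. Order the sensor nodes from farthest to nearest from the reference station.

C, A, D, B

Computing each straight-line distance from x=2.0, y=0.6:
C x=42.0, y=19.4: 44.2 km
A x=-12.9, y=-38.4: 41.7 km
D x=12.0, y=5.4: 11.1 km
B x=3.5, y=0.7: 1.5 km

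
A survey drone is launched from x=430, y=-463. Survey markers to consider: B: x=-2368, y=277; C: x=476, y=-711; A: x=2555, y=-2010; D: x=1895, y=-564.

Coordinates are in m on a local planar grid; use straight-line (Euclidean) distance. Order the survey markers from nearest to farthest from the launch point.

Computing each straight-line distance from x=430, y=-463:
C x=476, y=-711: 252.2 m
D x=1895, y=-564: 1468.5 m
A x=2555, y=-2010: 2628.5 m
B x=-2368, y=277: 2894.2 m

C, D, A, B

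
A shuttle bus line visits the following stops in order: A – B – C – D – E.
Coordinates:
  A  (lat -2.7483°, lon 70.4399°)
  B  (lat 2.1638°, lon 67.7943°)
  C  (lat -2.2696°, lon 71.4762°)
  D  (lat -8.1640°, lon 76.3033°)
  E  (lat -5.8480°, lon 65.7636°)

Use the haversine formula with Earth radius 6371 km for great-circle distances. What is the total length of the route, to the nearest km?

Leg distances:
A→B: 620.3 km  (cumulative 620.3 km)
B→C: 640.7 km  (cumulative 1261.1 km)
C→D: 845.6 km  (cumulative 2106.7 km)
D→E: 1191.3 km  (cumulative 3298.0 km)
Total route length ≈ 3298 km.

3298 km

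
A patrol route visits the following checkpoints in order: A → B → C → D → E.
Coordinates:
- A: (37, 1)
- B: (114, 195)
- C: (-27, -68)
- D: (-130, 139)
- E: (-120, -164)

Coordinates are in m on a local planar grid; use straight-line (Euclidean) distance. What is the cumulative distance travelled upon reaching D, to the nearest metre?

738 m

Leg distances:
A→B: 208.7 m  (cumulative 208.7 m)
B→C: 298.4 m  (cumulative 507.1 m)
C→D: 231.2 m  (cumulative 738.3 m)
Cumulative distance at D ≈ 738 m.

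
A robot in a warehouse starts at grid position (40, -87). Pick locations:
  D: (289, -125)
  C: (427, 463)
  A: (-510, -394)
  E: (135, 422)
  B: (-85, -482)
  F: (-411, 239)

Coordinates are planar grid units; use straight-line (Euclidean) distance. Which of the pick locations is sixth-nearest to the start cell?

Distances from the start cell ((40, -87)):
D: 251.9
B: 414.3
E: 517.8
F: 556.5
A: 629.9
C: 672.5
The sixth-nearest is C at 672.5.

C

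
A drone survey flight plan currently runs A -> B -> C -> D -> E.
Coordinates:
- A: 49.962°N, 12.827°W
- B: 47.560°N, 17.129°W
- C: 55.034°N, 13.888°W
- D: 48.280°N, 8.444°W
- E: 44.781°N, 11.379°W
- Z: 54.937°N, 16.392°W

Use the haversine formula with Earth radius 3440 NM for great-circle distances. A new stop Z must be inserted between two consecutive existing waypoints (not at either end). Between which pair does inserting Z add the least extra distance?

Added distance for inserting Z between each consecutive pair:
A–B: 546.5 NM
B–C: 65.4 NM
C–D: 130.3 NM
D–E: 893.9 NM
Smallest added distance is 65.4 NM, inserting between B and C.

between B and C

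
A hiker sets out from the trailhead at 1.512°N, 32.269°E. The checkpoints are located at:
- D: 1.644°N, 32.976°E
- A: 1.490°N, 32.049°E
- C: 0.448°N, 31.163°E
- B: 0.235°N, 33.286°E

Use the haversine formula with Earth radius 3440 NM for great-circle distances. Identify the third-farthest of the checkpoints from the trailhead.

Distance to each, sorted:
B: 98.0 NM
C: 92.1 NM
D: 43.2 NM
A: 13.3 NM
The third-farthest is D at 43.2 NM.

D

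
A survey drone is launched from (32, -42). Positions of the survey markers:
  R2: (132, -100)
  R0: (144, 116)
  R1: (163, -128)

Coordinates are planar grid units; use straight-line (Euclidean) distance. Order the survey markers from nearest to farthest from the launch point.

Distances from the launch point:
R2 (132, -100): 115.6
R1 (163, -128): 156.7
R0 (144, 116): 193.7

R2, R1, R0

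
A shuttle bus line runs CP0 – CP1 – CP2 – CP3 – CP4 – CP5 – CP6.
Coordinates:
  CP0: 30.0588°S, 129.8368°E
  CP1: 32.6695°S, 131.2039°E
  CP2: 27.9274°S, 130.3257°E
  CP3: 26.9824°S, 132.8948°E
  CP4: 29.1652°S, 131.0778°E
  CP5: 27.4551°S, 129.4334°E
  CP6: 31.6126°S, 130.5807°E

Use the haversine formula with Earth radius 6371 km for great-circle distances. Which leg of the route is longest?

CP1–CP2

Leg distances:
CP0→CP1: 318.0 km
CP1→CP2: 534.0 km
CP2→CP3: 274.4 km
CP3→CP4: 301.1 km
CP4→CP5: 249.1 km
CP5→CP6: 475.4 km
The longest leg is CP1–CP2 at 534.0 km.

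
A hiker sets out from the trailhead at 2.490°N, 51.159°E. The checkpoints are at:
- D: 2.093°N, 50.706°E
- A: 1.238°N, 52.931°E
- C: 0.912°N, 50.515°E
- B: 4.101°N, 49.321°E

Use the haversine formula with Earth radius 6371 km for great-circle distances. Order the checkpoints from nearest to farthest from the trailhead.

D, C, A, B

Distances from the trailhead:
D 2.093°N, 50.706°E: 66.9 km
C 0.912°N, 50.515°E: 189.5 km
A 1.238°N, 52.931°E: 241.2 km
B 4.101°N, 49.321°E: 271.5 km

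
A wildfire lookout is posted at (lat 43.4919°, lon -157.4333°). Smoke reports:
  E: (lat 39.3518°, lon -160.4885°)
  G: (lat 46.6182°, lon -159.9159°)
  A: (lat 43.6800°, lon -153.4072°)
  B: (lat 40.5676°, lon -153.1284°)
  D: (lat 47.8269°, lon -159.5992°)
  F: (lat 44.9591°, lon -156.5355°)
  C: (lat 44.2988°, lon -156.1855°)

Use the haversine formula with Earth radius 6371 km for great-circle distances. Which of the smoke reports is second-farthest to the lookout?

D

Distances from the lookout ((lat 43.4919°, lon -157.4333°)):
E: 526.0 km
D: 510.5 km
B: 481.7 km
G: 398.5 km
A: 324.9 km
F: 178.1 km
C: 134.3 km
The second-farthest is D at 510.5 km.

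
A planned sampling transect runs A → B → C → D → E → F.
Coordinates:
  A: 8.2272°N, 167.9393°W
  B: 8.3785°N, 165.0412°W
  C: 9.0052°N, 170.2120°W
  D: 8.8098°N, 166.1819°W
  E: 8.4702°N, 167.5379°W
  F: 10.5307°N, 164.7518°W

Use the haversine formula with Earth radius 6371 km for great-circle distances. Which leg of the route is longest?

Leg distances:
A→B: 319.3 km
B→C: 572.6 km
C→D: 443.3 km
D→E: 153.8 km
E→F: 381.9 km
The longest leg is B–C at 572.6 km.

B–C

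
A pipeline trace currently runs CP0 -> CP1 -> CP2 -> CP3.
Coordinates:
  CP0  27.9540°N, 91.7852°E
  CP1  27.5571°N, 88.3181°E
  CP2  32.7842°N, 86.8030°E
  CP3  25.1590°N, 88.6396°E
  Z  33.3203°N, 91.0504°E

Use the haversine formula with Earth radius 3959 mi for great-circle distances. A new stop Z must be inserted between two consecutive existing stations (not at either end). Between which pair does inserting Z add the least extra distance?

between CP2 and CP3

Added distance for inserting Z between each consecutive pair:
CP0–CP1: 589.7 mi
CP1–CP2: 306.6 mi
CP2–CP3: 292.6 mi
Smallest added distance is 292.6 mi, inserting between CP2 and CP3.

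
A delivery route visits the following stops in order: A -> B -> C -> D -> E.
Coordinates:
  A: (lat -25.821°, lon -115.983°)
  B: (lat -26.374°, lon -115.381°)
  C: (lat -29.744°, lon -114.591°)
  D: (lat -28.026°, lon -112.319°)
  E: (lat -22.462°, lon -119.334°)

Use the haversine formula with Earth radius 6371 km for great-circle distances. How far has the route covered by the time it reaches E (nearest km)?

Leg distances:
A→B: 86.0 km  (cumulative 86.0 km)
B→C: 382.7 km  (cumulative 468.7 km)
C→D: 292.3 km  (cumulative 760.9 km)
D→E: 938.0 km  (cumulative 1698.9 km)
Cumulative distance at E ≈ 1699 km.

1699 km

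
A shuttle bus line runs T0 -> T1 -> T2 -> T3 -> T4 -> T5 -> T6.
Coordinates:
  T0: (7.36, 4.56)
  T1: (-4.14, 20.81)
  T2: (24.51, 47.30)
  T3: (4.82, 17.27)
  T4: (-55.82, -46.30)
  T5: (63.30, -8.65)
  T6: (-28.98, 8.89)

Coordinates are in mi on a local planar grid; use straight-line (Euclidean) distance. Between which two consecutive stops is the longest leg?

T4–T5

Leg distances:
T0→T1: 19.9 mi
T1→T2: 39.0 mi
T2→T3: 35.9 mi
T3→T4: 87.9 mi
T4→T5: 124.9 mi
T5→T6: 93.9 mi
The longest leg is T4–T5 at 124.9 mi.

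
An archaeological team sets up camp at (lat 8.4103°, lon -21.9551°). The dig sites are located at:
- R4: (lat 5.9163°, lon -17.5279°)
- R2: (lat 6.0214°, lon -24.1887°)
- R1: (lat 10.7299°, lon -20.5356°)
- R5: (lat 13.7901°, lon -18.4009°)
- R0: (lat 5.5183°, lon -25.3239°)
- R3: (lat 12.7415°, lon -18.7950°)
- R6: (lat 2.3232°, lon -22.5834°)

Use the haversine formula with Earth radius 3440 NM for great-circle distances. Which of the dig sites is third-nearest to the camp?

Distances from the camp ((lat 8.4103°, lon -21.9551°)):
R1: 162.7 NM
R2: 195.6 NM
R0: 265.4 NM
R4: 303.3 NM
R3: 320.0 NM
R6: 367.4 NM
R5: 384.9 NM
The third-nearest is R0 at 265.4 NM.

R0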